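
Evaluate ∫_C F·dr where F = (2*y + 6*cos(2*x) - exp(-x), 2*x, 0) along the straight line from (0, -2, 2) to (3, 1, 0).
3*sin(6) + exp(-3) + 5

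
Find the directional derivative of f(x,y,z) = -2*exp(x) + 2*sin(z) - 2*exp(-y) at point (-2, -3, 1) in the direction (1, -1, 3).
2*sqrt(11)*(-exp(5) - 1 + 3*exp(2)*cos(1))*exp(-2)/11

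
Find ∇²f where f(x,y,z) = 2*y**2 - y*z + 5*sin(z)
4 - 5*sin(z)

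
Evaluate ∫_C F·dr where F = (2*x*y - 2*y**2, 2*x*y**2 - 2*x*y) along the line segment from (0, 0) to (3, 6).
216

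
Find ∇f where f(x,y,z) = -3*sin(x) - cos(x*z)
(z*sin(x*z) - 3*cos(x), 0, x*sin(x*z))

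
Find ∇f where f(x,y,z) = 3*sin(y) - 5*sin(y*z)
(0, -5*z*cos(y*z) + 3*cos(y), -5*y*cos(y*z))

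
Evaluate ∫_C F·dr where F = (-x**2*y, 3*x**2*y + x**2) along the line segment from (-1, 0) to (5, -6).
750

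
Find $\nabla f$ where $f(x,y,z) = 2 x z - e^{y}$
(2*z, -exp(y), 2*x)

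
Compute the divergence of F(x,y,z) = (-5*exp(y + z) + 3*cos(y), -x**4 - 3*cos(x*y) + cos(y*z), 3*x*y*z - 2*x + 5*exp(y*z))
3*x*y + 3*x*sin(x*y) + 5*y*exp(y*z) - z*sin(y*z)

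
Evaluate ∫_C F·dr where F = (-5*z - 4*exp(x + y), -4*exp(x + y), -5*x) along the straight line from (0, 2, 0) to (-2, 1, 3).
-4*exp(-1) + 4*exp(2) + 30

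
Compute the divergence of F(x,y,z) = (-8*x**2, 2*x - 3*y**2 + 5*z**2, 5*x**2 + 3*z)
-16*x - 6*y + 3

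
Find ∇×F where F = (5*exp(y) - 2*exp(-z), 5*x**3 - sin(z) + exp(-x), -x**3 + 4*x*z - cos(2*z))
(cos(z), 3*x**2 - 4*z + 2*exp(-z), 15*x**2 - 5*exp(y) - exp(-x))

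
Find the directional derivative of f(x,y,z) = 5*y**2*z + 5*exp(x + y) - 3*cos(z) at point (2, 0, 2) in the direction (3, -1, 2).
sqrt(14)*(3*sin(2) + 5*exp(2))/7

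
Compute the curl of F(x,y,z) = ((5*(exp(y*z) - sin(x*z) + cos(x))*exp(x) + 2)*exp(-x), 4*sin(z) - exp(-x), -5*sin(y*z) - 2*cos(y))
(-5*z*cos(y*z) + 2*sin(y) - 4*cos(z), -5*x*cos(x*z) + 5*y*exp(y*z), -5*z*exp(y*z) + exp(-x))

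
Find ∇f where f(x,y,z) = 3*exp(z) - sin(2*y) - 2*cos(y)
(0, 2*sin(y) - 2*cos(2*y), 3*exp(z))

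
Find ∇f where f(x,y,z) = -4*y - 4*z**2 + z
(0, -4, 1 - 8*z)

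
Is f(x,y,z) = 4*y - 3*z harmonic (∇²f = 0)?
Yes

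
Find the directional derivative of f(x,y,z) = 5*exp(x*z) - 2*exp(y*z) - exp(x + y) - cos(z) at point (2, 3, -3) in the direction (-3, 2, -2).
sqrt(17)*(24 + 25*exp(3) + 2*exp(9)*sin(3) + exp(14))*exp(-9)/17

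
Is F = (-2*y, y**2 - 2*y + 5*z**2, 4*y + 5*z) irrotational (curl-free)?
No, ∇×F = (4 - 10*z, 0, 2)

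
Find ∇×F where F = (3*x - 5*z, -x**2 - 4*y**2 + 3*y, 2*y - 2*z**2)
(2, -5, -2*x)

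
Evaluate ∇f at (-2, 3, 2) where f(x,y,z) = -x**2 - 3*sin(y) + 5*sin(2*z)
(4, -3*cos(3), 10*cos(4))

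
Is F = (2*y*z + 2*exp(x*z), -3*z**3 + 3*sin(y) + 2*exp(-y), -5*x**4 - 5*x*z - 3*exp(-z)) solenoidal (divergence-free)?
No, ∇·F = -5*x + 2*z*exp(x*z) + 3*cos(y) + 3*exp(-z) - 2*exp(-y)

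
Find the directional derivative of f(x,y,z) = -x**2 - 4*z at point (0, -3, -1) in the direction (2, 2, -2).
4*sqrt(3)/3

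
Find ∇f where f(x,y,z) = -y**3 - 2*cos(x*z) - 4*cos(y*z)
(2*z*sin(x*z), -3*y**2 + 4*z*sin(y*z), 2*x*sin(x*z) + 4*y*sin(y*z))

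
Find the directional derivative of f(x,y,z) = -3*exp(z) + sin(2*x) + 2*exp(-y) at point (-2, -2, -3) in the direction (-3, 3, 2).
-3*sqrt(22)*(exp(3)*cos(4) + 1 + exp(5))*exp(-3)/11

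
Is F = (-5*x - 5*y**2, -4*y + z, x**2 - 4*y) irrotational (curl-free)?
No, ∇×F = (-5, -2*x, 10*y)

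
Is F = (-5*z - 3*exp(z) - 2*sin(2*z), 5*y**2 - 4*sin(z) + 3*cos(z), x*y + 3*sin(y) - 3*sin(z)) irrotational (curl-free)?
No, ∇×F = (x + 3*sin(z) + 3*cos(y) + 4*cos(z), -y - 3*exp(z) + 8*sin(z)**2 - 9, 0)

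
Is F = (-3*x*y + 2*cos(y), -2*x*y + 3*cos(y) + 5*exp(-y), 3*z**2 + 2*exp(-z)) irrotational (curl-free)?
No, ∇×F = (0, 0, 3*x - 2*y + 2*sin(y))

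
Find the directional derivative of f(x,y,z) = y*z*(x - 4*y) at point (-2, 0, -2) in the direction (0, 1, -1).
2*sqrt(2)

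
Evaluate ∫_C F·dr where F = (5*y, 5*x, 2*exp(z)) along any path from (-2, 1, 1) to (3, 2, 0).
42 - 2*E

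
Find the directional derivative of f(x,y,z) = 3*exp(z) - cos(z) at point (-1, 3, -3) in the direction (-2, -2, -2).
sqrt(3)*(-3 + exp(3)*sin(3))*exp(-3)/3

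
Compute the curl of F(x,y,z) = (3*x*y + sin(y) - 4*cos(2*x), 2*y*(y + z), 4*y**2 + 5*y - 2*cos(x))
(6*y + 5, -2*sin(x), -3*x - cos(y))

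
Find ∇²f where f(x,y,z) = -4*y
0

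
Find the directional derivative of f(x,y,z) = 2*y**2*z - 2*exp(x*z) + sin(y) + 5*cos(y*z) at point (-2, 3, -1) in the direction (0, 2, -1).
sqrt(5)*(-42 - 4*exp(2) - 25*sin(3) + 2*cos(3))/5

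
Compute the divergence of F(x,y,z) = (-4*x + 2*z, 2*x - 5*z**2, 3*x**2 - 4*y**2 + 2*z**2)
4*z - 4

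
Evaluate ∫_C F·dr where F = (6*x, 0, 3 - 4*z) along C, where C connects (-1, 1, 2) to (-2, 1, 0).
11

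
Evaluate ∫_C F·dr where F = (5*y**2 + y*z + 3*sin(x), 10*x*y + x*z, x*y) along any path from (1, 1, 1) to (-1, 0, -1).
-6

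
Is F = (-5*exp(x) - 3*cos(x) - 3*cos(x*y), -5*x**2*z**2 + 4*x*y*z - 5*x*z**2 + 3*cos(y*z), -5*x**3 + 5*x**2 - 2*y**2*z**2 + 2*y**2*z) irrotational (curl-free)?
No, ∇×F = (10*x**2*z - 4*x*y + 10*x*z - 4*y*z**2 + 4*y*z + 3*y*sin(y*z), 5*x*(3*x - 2), -10*x*z**2 - 3*x*sin(x*y) + 4*y*z - 5*z**2)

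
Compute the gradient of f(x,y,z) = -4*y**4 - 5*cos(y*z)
(0, -16*y**3 + 5*z*sin(y*z), 5*y*sin(y*z))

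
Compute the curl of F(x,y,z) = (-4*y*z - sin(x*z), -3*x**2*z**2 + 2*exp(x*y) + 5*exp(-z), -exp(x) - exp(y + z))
(6*x**2*z - exp(y + z) + 5*exp(-z), -x*cos(x*z) - 4*y + exp(x), -6*x*z**2 + 2*y*exp(x*y) + 4*z)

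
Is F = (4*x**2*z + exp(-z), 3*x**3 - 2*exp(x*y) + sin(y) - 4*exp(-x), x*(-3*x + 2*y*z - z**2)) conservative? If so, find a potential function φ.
No, ∇×F = (2*x*z, 4*x**2 + 6*x - 2*y*z + z**2 - exp(-z), 9*x**2 - 2*y*exp(x*y) + 4*exp(-x)) ≠ 0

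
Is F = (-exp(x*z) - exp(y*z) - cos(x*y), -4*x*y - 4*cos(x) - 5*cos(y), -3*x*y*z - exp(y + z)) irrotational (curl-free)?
No, ∇×F = (-3*x*z - exp(y + z), -x*exp(x*z) + 3*y*z - y*exp(y*z), -x*sin(x*y) - 4*y + z*exp(y*z) + 4*sin(x))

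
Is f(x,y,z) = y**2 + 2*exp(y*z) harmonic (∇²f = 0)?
No, ∇²f = 2*y**2*exp(y*z) + 2*z**2*exp(y*z) + 2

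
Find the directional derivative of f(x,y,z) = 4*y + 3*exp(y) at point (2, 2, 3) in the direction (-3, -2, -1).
sqrt(14)*(-3*exp(2) - 4)/7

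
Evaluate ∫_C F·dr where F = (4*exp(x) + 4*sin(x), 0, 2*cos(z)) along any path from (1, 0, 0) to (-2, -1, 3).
-4*E + 2*sin(3) + 4*exp(-2) - 4*cos(2) + 4*cos(1)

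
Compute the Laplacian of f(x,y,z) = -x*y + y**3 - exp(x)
6*y - exp(x)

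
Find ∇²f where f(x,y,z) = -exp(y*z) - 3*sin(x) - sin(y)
-y**2*exp(y*z) - z**2*exp(y*z) + 3*sin(x) + sin(y)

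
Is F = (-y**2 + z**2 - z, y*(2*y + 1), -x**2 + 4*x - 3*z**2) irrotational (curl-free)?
No, ∇×F = (0, 2*x + 2*z - 5, 2*y)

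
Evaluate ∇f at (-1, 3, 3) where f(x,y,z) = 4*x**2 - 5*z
(-8, 0, -5)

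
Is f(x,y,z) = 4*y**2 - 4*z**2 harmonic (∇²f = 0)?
Yes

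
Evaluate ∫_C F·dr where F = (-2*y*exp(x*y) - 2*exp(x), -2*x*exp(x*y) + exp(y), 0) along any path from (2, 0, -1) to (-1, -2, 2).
-2*exp(-1) + exp(-2) + 1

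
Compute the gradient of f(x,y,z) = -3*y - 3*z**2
(0, -3, -6*z)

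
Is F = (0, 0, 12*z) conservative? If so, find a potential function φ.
Yes, F is conservative. φ = 6*z**2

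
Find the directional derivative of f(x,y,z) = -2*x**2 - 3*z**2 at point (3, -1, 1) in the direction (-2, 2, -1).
10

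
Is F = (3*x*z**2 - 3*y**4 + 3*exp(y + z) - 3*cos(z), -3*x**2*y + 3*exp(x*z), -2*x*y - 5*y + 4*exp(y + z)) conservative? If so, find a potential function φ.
No, ∇×F = (-3*x*exp(x*z) - 2*x + 4*exp(y + z) - 5, 6*x*z + 2*y + 3*exp(y + z) + 3*sin(z), -6*x*y + 12*y**3 + 3*z*exp(x*z) - 3*exp(y + z)) ≠ 0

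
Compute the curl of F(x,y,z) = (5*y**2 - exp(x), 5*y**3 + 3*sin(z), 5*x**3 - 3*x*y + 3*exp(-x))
(-3*x - 3*cos(z), -15*x**2 + 3*y + 3*exp(-x), -10*y)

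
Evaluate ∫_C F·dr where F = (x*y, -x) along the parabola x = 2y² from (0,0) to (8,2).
688/15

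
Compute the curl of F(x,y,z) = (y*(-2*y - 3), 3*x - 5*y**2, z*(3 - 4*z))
(0, 0, 4*y + 6)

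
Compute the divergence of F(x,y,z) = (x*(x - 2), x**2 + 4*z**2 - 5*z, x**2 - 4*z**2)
2*x - 8*z - 2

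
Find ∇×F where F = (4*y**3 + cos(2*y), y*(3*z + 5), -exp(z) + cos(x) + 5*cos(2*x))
(-3*y, (20*cos(x) + 1)*sin(x), -12*y**2 + 2*sin(2*y))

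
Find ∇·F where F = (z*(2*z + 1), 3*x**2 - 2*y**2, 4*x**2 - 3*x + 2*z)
2 - 4*y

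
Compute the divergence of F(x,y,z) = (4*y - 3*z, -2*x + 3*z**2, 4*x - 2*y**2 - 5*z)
-5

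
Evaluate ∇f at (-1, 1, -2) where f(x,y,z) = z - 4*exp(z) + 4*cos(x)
(4*sin(1), 0, 1 - 4*exp(-2))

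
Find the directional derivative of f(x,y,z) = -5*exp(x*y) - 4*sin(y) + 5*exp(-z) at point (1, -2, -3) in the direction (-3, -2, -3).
sqrt(22)*(8*exp(2)*cos(2) - 20 + 15*exp(5))*exp(-2)/22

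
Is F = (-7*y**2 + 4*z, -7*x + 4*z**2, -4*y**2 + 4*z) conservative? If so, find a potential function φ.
No, ∇×F = (-8*y - 8*z, 4, 14*y - 7) ≠ 0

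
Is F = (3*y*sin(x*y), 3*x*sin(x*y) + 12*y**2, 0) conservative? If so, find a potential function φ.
Yes, F is conservative. φ = 4*y**3 - 3*cos(x*y)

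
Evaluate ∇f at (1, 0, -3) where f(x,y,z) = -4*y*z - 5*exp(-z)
(0, 12, 5*exp(3))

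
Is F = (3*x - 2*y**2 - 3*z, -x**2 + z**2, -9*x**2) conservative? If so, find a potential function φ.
No, ∇×F = (-2*z, 18*x - 3, -2*x + 4*y) ≠ 0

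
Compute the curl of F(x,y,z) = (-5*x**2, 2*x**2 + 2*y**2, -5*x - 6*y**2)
(-12*y, 5, 4*x)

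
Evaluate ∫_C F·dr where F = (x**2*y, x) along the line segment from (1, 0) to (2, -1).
-35/12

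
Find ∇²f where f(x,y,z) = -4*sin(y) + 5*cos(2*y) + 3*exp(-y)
4*sin(y) - 20*cos(2*y) + 3*exp(-y)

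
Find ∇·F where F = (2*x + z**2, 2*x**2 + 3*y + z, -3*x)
5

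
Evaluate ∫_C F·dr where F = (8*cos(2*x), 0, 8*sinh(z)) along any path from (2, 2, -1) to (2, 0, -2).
-8*cosh(1) + 8*cosh(2)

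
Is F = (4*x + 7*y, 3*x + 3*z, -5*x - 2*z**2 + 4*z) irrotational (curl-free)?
No, ∇×F = (-3, 5, -4)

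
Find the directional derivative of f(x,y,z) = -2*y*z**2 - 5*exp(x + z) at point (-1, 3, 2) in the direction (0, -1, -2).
sqrt(5)*(2*E + 56/5)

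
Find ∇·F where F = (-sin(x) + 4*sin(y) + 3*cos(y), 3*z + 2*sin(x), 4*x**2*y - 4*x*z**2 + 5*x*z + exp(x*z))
-8*x*z + x*exp(x*z) + 5*x - cos(x)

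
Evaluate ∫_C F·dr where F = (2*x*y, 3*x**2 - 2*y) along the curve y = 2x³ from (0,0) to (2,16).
-576/5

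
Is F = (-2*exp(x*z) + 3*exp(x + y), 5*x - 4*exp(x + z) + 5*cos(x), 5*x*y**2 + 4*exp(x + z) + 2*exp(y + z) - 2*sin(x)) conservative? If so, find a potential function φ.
No, ∇×F = (10*x*y + 4*exp(x + z) + 2*exp(y + z), -2*x*exp(x*z) - 5*y**2 - 4*exp(x + z) + 2*cos(x), -3*exp(x + y) - 4*exp(x + z) - 5*sin(x) + 5) ≠ 0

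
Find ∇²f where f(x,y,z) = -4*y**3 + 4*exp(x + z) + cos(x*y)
-x**2*cos(x*y) - y**2*cos(x*y) - 24*y + 8*exp(x + z)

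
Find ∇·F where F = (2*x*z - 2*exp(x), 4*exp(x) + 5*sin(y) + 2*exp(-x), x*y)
2*z - 2*exp(x) + 5*cos(y)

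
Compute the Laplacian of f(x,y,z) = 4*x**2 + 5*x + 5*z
8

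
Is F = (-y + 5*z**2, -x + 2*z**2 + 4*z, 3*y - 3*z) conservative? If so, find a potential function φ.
No, ∇×F = (-4*z - 1, 10*z, 0) ≠ 0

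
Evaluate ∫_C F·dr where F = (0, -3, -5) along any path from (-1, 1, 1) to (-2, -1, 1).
6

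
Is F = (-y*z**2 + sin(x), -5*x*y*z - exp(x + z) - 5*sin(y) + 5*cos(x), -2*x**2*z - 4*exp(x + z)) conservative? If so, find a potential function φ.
No, ∇×F = (5*x*y + exp(x + z), 4*x*z - 2*y*z + 4*exp(x + z), -5*y*z + z**2 - exp(x + z) - 5*sin(x)) ≠ 0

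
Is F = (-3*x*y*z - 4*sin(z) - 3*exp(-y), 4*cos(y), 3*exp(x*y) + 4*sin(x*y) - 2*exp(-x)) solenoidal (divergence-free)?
No, ∇·F = -3*y*z - 4*sin(y)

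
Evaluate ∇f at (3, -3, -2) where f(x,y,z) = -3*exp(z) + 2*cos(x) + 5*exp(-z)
(-2*sin(3), 0, -8*cosh(2) - 2*sinh(2))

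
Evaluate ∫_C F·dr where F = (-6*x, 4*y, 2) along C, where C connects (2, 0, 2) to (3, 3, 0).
-1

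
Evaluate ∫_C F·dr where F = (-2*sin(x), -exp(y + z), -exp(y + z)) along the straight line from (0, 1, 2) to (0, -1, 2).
-E + exp(3)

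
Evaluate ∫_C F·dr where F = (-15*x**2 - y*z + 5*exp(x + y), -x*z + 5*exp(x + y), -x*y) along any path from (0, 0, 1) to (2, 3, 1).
-51 + 5*exp(5)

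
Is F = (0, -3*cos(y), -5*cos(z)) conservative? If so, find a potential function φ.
Yes, F is conservative. φ = -3*sin(y) - 5*sin(z)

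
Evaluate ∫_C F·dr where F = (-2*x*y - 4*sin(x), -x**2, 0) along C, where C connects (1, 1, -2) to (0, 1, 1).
5 - 4*cos(1)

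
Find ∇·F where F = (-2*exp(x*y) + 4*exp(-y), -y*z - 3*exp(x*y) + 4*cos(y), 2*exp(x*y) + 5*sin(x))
-3*x*exp(x*y) - 2*y*exp(x*y) - z - 4*sin(y)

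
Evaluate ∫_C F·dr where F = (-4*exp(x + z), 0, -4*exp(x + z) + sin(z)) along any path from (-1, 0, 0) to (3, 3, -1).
-4*exp(2) - cos(1) + 1 + 4*exp(-1)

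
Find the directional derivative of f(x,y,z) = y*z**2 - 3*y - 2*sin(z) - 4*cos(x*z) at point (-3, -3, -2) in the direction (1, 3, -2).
sqrt(14)*(-21 + 16*sin(6) + 4*cos(2))/14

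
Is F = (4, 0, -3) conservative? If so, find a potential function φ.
Yes, F is conservative. φ = 4*x - 3*z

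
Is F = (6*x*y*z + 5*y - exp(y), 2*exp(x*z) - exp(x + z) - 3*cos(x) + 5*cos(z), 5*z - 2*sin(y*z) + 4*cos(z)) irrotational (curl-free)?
No, ∇×F = (-2*x*exp(x*z) - 2*z*cos(y*z) + exp(x + z) + 5*sin(z), 6*x*y, -6*x*z + 2*z*exp(x*z) + exp(y) - exp(x + z) + 3*sin(x) - 5)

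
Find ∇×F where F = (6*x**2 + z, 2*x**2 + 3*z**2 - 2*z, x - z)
(2 - 6*z, 0, 4*x)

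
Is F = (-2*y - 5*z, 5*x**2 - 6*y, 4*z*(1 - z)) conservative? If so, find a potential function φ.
No, ∇×F = (0, -5, 10*x + 2) ≠ 0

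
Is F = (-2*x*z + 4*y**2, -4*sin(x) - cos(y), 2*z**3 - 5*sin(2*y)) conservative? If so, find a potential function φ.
No, ∇×F = (-10*cos(2*y), -2*x, -8*y - 4*cos(x)) ≠ 0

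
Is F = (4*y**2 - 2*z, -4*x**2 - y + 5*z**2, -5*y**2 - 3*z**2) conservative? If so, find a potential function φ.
No, ∇×F = (-10*y - 10*z, -2, -8*x - 8*y) ≠ 0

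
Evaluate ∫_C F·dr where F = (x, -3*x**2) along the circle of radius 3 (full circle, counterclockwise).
0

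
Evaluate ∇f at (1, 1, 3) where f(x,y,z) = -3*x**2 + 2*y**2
(-6, 4, 0)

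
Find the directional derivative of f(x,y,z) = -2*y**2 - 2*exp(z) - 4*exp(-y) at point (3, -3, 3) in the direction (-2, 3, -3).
9*sqrt(22)*(2 + exp(3))/11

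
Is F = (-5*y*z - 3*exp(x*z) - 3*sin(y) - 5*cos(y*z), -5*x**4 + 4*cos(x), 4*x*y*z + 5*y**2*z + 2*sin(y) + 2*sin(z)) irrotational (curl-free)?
No, ∇×F = (4*x*z + 10*y*z + 2*cos(y), -3*x*exp(x*z) - 4*y*z + 5*y*sin(y*z) - 5*y, -20*x**3 - 5*z*sin(y*z) + 5*z - 4*sin(x) + 3*cos(y))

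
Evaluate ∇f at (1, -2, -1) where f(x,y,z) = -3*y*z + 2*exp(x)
(2*E, 3, 6)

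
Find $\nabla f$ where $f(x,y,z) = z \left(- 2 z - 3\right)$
(0, 0, -4*z - 3)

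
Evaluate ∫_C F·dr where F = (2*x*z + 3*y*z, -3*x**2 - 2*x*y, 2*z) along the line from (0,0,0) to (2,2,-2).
-68/3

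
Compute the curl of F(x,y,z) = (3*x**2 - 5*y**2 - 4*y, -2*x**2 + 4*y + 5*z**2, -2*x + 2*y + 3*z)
(2 - 10*z, 2, -4*x + 10*y + 4)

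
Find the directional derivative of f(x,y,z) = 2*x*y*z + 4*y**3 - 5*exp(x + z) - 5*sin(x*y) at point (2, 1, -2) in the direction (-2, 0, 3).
5*sqrt(13)*(2*cos(2) + 3)/13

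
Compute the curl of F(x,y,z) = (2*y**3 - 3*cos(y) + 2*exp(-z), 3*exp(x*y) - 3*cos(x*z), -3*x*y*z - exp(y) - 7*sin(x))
(-3*x*z - 3*x*sin(x*z) - exp(y), 3*y*z + 7*cos(x) - 2*exp(-z), -6*y**2 + 3*y*exp(x*y) + 3*z*sin(x*z) - 3*sin(y))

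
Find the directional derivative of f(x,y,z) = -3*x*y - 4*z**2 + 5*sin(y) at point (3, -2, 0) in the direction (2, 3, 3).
15*sqrt(22)*(-1 + cos(2))/22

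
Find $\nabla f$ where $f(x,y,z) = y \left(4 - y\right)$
(0, 4 - 2*y, 0)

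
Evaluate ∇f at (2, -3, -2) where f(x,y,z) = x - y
(1, -1, 0)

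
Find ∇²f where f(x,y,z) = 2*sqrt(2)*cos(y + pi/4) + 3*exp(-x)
-2*sqrt(2)*cos(y + pi/4) + 3*exp(-x)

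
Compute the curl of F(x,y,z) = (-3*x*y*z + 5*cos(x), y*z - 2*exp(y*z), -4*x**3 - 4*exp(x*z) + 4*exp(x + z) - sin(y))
(2*y*exp(y*z) - y - cos(y), 12*x**2 - 3*x*y + 4*z*exp(x*z) - 4*exp(x + z), 3*x*z)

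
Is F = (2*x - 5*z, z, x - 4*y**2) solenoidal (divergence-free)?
No, ∇·F = 2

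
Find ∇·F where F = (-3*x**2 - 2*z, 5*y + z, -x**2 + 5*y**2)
5 - 6*x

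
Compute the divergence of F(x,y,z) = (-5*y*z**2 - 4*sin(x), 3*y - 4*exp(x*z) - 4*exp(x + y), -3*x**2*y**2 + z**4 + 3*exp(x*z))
3*x*exp(x*z) + 4*z**3 - 4*exp(x + y) - 4*cos(x) + 3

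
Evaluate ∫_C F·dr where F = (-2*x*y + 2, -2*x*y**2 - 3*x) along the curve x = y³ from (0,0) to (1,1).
5/84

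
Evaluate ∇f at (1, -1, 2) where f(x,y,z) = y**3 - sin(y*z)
(0, 3 - 2*cos(2), cos(2))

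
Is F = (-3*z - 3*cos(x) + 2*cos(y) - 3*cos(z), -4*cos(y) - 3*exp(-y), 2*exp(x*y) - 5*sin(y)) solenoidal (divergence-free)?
No, ∇·F = 3*sin(x) + 4*sin(y) + 3*exp(-y)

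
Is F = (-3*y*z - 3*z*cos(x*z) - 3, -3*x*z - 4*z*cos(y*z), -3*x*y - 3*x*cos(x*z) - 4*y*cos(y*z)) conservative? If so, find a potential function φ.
Yes, F is conservative. φ = -3*x*y*z - 3*x - 3*sin(x*z) - 4*sin(y*z)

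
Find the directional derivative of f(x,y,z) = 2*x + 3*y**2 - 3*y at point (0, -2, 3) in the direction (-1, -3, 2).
43*sqrt(14)/14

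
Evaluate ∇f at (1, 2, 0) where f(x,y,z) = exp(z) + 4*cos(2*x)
(-8*sin(2), 0, 1)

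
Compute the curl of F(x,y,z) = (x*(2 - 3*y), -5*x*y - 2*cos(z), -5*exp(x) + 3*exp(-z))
(-2*sin(z), 5*exp(x), 3*x - 5*y)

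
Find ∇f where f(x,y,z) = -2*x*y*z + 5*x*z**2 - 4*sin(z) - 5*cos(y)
(z*(-2*y + 5*z), -2*x*z + 5*sin(y), -2*x*y + 10*x*z - 4*cos(z))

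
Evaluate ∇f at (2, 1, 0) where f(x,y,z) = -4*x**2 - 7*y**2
(-16, -14, 0)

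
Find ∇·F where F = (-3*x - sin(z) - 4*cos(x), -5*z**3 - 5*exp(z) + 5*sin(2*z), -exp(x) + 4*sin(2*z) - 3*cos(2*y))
4*sin(x) + 8*cos(2*z) - 3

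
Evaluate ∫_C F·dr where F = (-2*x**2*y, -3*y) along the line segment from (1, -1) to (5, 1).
-32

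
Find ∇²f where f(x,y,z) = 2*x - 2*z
0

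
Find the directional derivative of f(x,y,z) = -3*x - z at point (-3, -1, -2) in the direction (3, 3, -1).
-8*sqrt(19)/19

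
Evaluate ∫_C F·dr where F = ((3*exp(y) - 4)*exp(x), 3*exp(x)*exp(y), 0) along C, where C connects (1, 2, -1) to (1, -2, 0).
3*(1 - exp(4))*exp(-1)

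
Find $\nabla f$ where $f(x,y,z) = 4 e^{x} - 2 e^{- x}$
(4*exp(x) + 2*exp(-x), 0, 0)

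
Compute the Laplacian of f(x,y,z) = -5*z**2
-10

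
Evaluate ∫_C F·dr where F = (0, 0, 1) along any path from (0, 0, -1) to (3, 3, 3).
4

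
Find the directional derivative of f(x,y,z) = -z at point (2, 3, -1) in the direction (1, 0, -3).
3*sqrt(10)/10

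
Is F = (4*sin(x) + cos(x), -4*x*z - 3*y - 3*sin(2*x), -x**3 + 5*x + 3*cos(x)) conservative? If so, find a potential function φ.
No, ∇×F = (4*x, 3*x**2 + 3*sin(x) - 5, -4*z - 6*cos(2*x)) ≠ 0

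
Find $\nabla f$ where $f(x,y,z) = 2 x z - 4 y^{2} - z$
(2*z, -8*y, 2*x - 1)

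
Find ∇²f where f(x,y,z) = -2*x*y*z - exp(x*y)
(-x**2 - y**2)*exp(x*y)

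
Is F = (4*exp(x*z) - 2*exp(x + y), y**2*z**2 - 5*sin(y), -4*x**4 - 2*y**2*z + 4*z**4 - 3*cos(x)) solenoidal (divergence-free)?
No, ∇·F = -2*y**2 + 2*y*z**2 + 16*z**3 + 4*z*exp(x*z) - 2*exp(x + y) - 5*cos(y)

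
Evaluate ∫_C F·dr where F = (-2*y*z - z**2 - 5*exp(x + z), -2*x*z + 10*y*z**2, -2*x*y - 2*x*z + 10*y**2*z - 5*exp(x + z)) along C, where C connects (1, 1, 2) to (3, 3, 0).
-12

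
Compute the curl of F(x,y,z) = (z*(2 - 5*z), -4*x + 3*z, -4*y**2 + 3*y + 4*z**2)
(-8*y, 2 - 10*z, -4)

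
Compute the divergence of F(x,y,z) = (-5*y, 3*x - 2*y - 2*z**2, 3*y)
-2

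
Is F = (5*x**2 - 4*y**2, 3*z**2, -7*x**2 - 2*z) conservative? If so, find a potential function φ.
No, ∇×F = (-6*z, 14*x, 8*y) ≠ 0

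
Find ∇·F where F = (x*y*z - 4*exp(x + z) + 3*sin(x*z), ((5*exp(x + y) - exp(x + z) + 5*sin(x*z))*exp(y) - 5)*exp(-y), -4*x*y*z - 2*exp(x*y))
-4*x*y + y*z + 3*z*cos(x*z) + 5*exp(x + y) - 4*exp(x + z) + 5*exp(-y)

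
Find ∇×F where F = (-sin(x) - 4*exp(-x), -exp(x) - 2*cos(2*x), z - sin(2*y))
(-2*cos(2*y), 0, -exp(x) + 4*sin(2*x))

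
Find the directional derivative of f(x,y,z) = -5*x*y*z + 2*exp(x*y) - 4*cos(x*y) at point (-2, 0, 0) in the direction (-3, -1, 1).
4*sqrt(11)/11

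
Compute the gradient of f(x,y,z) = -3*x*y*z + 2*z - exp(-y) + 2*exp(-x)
(-3*y*z - 2*exp(-x), -3*x*z + exp(-y), -3*x*y + 2)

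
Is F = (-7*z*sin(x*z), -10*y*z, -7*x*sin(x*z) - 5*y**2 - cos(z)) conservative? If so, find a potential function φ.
Yes, F is conservative. φ = -5*y**2*z - sin(z) + 7*cos(x*z)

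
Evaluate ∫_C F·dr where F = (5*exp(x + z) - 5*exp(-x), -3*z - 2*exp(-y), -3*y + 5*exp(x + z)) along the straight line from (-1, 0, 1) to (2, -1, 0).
-3*E - 7 + 5*exp(-2) + 5*exp(2)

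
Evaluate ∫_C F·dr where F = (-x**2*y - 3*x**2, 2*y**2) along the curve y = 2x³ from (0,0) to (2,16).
8104/3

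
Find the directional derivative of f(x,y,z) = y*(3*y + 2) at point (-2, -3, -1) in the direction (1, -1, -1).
16*sqrt(3)/3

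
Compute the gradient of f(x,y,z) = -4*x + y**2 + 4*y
(-4, 2*y + 4, 0)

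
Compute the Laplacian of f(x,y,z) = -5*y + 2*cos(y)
-2*cos(y)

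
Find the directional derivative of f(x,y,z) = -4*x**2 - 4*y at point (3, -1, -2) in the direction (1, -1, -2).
-10*sqrt(6)/3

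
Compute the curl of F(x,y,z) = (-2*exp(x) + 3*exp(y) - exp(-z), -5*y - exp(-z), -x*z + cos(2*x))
(-exp(-z), z + 2*sin(2*x) + exp(-z), -3*exp(y))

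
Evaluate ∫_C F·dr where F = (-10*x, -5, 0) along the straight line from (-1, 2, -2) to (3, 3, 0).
-45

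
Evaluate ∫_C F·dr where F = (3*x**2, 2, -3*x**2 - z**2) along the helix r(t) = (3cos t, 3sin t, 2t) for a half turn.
-27*pi - 8*pi**3/3 - 54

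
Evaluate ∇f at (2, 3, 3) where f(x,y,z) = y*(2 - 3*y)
(0, -16, 0)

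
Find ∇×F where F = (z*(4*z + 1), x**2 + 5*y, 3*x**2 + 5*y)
(5, -6*x + 8*z + 1, 2*x)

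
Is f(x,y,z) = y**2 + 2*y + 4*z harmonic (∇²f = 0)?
No, ∇²f = 2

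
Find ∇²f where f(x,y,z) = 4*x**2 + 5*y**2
18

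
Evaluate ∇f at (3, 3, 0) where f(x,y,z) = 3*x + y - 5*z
(3, 1, -5)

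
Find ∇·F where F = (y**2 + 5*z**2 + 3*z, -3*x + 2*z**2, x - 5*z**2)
-10*z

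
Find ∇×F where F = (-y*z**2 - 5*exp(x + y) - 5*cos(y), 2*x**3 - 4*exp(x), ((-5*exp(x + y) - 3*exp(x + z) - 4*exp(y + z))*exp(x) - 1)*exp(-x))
(-5*exp(x + y) - 4*exp(y + z), -2*y*z + 5*exp(x + y) + 3*exp(x + z) - exp(-x), 6*x**2 + z**2 - 4*exp(x) + 5*exp(x + y) - 5*sin(y))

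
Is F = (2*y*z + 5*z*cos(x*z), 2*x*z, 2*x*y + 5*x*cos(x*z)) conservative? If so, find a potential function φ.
Yes, F is conservative. φ = 2*x*y*z + 5*sin(x*z)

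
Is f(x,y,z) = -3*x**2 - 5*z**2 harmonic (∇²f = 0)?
No, ∇²f = -16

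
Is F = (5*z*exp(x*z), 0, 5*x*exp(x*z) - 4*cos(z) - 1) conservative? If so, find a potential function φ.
Yes, F is conservative. φ = -z + 5*exp(x*z) - 4*sin(z)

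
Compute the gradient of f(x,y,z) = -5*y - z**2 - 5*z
(0, -5, -2*z - 5)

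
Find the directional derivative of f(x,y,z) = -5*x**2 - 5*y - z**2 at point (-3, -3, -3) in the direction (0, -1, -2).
-7*sqrt(5)/5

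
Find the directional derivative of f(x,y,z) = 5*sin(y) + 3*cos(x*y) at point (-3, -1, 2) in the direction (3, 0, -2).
9*sqrt(13)*sin(3)/13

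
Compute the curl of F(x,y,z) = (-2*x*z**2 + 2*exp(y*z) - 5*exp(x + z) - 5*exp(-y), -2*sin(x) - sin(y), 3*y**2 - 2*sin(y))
(6*y - 2*cos(y), -4*x*z + 2*y*exp(y*z) - 5*exp(x + z), -2*z*exp(y*z) - 2*cos(x) - 5*exp(-y))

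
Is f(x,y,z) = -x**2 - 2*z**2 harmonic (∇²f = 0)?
No, ∇²f = -6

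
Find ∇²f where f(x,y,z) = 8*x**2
16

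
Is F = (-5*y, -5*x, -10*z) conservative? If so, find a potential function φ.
Yes, F is conservative. φ = -5*x*y - 5*z**2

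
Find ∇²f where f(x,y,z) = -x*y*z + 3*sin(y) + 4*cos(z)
-3*sin(y) - 4*cos(z)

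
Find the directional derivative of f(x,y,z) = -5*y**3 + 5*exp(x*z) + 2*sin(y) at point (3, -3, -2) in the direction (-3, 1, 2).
sqrt(14)*((-135 + 2*cos(3))*exp(6) + 60)*exp(-6)/14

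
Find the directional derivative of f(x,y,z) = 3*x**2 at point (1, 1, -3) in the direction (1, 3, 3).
6*sqrt(19)/19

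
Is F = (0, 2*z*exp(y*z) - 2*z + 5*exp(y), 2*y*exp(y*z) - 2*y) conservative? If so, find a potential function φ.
Yes, F is conservative. φ = -2*y*z + 5*exp(y) + 2*exp(y*z)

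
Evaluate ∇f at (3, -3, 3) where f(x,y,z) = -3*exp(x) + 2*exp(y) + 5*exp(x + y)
(5 - 3*exp(3), 2*exp(-3) + 5, 0)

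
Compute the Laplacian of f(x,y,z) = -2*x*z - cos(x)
cos(x)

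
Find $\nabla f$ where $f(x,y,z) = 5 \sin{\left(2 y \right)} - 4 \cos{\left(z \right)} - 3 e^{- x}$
(3*exp(-x), 10*cos(2*y), 4*sin(z))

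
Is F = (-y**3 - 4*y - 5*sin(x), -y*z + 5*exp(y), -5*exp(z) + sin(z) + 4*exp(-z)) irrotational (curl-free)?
No, ∇×F = (y, 0, 3*y**2 + 4)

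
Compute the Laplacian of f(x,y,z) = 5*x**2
10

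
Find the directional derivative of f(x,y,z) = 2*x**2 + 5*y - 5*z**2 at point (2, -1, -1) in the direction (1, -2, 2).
6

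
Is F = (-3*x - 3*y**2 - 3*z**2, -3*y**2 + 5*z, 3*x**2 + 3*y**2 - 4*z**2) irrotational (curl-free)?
No, ∇×F = (6*y - 5, -6*x - 6*z, 6*y)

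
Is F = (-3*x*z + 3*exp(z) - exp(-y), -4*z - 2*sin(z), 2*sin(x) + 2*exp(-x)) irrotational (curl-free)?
No, ∇×F = (2*cos(z) + 4, -3*x + 3*exp(z) - 2*cos(x) + 2*exp(-x), -exp(-y))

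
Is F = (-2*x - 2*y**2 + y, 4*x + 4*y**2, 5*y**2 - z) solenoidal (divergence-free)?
No, ∇·F = 8*y - 3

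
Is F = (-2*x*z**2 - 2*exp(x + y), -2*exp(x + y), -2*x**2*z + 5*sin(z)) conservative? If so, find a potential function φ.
Yes, F is conservative. φ = -x**2*z**2 - 2*exp(x + y) - 5*cos(z)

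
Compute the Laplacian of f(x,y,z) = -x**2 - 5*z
-2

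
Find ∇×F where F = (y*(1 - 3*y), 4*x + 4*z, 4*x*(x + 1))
(-4, -8*x - 4, 6*y + 3)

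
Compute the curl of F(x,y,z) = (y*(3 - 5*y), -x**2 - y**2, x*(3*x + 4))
(0, -6*x - 4, -2*x + 10*y - 3)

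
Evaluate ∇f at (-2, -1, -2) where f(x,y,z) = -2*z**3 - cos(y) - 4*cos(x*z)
(-8*sin(4), -sin(1), -24 - 8*sin(4))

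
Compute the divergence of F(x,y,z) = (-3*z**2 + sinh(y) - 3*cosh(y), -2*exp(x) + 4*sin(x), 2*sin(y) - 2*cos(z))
2*sin(z)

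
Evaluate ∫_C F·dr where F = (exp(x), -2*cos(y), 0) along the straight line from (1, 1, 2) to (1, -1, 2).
4*sin(1)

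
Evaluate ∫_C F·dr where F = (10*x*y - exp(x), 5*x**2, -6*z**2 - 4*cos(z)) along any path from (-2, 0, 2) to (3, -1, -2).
-exp(3) - 13 + exp(-2) + 8*sin(2)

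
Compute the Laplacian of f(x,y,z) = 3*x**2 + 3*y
6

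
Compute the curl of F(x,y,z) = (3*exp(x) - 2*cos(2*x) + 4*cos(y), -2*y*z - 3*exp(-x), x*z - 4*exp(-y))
(2*y + 4*exp(-y), -z, 4*sin(y) + 3*exp(-x))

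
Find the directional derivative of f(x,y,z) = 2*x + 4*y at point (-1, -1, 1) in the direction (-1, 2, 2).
2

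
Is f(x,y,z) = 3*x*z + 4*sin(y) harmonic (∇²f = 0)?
No, ∇²f = -4*sin(y)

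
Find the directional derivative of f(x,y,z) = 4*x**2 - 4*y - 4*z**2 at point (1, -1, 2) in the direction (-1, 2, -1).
0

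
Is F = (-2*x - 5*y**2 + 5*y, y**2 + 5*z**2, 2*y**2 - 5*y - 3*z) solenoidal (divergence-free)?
No, ∇·F = 2*y - 5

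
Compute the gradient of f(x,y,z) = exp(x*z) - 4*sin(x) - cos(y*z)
(z*exp(x*z) - 4*cos(x), z*sin(y*z), x*exp(x*z) + y*sin(y*z))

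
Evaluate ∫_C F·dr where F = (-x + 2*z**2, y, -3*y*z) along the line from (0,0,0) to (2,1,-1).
-7/6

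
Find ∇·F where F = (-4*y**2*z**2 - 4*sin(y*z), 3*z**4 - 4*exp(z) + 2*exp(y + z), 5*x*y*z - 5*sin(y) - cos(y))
5*x*y + 2*exp(y + z)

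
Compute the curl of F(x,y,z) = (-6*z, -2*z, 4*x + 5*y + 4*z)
(7, -10, 0)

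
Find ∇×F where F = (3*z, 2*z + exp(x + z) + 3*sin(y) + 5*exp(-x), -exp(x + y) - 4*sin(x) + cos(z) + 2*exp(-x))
(-exp(x + y) - exp(x + z) - 2, exp(x + y) + 4*cos(x) + 3 + 2*exp(-x), (exp(2*x + z) - 5)*exp(-x))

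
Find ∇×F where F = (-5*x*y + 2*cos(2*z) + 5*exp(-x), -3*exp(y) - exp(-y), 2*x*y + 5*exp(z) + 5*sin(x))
(2*x, -2*y - 4*sin(2*z) - 5*cos(x), 5*x)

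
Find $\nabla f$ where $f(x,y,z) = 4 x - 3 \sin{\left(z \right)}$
(4, 0, -3*cos(z))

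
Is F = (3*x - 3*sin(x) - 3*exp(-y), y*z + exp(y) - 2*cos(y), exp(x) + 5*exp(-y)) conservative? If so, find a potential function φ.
No, ∇×F = (-y - 5*exp(-y), -exp(x), -3*exp(-y)) ≠ 0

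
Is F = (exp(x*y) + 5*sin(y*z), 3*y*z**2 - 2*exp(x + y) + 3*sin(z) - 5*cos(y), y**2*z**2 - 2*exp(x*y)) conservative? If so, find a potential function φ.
No, ∇×F = (-2*x*exp(x*y) + 2*y*z**2 - 6*y*z - 3*cos(z), y*(2*exp(x*y) + 5*cos(y*z)), -x*exp(x*y) - 5*z*cos(y*z) - 2*exp(x + y)) ≠ 0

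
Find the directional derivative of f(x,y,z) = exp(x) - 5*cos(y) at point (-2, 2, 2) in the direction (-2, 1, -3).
sqrt(14)*(-2 + 5*exp(2)*sin(2))*exp(-2)/14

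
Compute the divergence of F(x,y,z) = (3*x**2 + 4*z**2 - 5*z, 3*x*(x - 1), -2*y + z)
6*x + 1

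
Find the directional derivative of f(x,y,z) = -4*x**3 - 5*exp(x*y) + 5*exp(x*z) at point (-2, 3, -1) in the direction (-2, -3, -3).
4*sqrt(22)*(12 + 5*exp(2))/11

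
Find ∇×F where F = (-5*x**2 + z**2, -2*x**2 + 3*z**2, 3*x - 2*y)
(-6*z - 2, 2*z - 3, -4*x)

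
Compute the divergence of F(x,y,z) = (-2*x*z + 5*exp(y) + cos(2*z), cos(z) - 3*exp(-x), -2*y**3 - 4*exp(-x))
-2*z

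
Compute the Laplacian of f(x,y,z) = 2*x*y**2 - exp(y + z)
4*x - 2*exp(y + z)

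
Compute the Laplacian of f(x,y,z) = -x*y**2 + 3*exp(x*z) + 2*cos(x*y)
3*x**2*exp(x*z) - 2*x*(x*cos(x*y) + 1) - 2*y**2*cos(x*y) + 3*z**2*exp(x*z)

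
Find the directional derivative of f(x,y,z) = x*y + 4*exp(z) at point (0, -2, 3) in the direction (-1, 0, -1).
sqrt(2)*(1 - 2*exp(3))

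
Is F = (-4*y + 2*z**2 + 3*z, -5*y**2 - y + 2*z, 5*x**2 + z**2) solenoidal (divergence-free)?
No, ∇·F = -10*y + 2*z - 1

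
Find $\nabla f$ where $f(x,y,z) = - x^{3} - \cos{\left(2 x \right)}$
(-3*x**2 + 2*sin(2*x), 0, 0)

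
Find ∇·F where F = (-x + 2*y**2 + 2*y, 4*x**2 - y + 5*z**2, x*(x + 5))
-2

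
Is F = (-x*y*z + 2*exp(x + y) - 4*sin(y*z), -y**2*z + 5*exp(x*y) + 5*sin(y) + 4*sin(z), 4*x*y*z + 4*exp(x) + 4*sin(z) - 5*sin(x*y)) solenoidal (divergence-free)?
No, ∇·F = 4*x*y + 5*x*exp(x*y) - 3*y*z + 2*exp(x + y) + 5*cos(y) + 4*cos(z)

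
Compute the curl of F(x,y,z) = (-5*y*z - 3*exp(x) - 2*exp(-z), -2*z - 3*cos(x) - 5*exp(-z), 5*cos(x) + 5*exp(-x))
(2 - 5*exp(-z), -5*y + 5*sin(x) + 2*exp(-z) + 5*exp(-x), 5*z + 3*sin(x))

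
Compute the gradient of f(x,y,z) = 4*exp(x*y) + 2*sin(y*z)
(4*y*exp(x*y), 4*x*exp(x*y) + 2*z*cos(y*z), 2*y*cos(y*z))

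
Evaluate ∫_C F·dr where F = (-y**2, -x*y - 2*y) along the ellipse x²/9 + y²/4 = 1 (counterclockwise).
0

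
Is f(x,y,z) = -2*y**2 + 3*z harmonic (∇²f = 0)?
No, ∇²f = -4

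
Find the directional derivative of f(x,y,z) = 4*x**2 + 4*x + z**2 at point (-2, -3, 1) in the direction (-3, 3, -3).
10*sqrt(3)/3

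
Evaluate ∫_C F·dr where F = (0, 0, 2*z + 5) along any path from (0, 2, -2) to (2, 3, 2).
20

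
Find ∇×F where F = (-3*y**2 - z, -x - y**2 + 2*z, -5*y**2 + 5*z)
(-10*y - 2, -1, 6*y - 1)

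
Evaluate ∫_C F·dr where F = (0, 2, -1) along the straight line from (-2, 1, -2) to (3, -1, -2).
-4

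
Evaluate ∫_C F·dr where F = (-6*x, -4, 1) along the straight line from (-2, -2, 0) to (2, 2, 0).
-16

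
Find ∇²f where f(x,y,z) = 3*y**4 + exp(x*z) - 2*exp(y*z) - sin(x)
x**2*exp(x*z) - 2*y**2*exp(y*z) + 36*y**2 + z**2*exp(x*z) - 2*z**2*exp(y*z) + sin(x)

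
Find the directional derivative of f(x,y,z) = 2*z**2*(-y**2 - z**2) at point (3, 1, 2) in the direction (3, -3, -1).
120*sqrt(19)/19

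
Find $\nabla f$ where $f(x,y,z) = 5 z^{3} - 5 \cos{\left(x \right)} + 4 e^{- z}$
(5*sin(x), 0, 15*z**2 - 4*exp(-z))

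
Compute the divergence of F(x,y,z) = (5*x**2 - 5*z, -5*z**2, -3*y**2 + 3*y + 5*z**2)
10*x + 10*z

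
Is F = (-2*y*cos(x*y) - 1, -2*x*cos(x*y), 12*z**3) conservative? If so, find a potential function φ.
Yes, F is conservative. φ = -x + 3*z**4 - 2*sin(x*y)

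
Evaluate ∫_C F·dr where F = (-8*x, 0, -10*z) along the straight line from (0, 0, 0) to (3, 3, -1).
-41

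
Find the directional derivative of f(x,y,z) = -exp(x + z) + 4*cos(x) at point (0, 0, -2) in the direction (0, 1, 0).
0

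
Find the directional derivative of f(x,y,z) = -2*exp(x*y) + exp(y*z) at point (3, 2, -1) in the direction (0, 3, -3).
sqrt(2)*(-3*exp(8) - 3/2)*exp(-2)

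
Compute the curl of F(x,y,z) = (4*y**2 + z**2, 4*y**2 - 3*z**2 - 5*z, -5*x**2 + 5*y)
(6*z + 10, 10*x + 2*z, -8*y)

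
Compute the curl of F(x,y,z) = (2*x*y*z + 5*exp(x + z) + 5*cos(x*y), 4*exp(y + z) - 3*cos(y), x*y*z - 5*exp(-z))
(x*z - 4*exp(y + z), 2*x*y - y*z + 5*exp(x + z), x*(-2*z + 5*sin(x*y)))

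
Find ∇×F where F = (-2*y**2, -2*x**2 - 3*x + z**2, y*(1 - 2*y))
(-4*y - 2*z + 1, 0, -4*x + 4*y - 3)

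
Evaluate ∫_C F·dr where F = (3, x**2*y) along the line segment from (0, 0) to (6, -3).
99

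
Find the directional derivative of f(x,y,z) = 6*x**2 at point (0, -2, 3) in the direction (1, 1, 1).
0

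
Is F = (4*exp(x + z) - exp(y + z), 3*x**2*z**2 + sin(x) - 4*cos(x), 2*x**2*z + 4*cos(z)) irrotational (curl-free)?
No, ∇×F = (-6*x**2*z, -4*x*z + 4*exp(x + z) - exp(y + z), 6*x*z**2 + exp(y + z) + 4*sin(x) + cos(x))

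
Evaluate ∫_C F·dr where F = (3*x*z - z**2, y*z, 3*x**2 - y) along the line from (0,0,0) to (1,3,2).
17/3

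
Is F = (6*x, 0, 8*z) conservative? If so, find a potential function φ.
Yes, F is conservative. φ = 3*x**2 + 4*z**2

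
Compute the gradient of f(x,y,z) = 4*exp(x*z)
(4*z*exp(x*z), 0, 4*x*exp(x*z))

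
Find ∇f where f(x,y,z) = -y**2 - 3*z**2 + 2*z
(0, -2*y, 2 - 6*z)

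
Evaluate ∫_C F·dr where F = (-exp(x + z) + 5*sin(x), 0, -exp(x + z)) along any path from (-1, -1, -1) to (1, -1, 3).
(1 - exp(6))*exp(-2)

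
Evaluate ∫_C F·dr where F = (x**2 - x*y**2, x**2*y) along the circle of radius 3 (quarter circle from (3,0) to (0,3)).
63/2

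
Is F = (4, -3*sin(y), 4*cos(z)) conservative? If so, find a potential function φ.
Yes, F is conservative. φ = 4*x + 4*sin(z) + 3*cos(y)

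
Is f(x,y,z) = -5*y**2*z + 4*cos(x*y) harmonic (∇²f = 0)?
No, ∇²f = -4*x**2*cos(x*y) - 4*y**2*cos(x*y) - 10*z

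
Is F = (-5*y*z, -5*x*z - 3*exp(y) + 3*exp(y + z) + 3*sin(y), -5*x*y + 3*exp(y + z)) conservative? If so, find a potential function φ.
Yes, F is conservative. φ = -5*x*y*z - 3*exp(y) + 3*exp(y + z) - 3*cos(y)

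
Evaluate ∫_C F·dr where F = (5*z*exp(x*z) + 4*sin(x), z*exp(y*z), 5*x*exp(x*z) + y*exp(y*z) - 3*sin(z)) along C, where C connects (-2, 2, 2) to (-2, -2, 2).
-2*sinh(4)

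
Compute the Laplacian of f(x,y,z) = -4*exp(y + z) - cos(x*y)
x**2*cos(x*y) + y**2*cos(x*y) - 8*exp(y + z)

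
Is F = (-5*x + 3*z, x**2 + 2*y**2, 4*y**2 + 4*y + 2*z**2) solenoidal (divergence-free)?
No, ∇·F = 4*y + 4*z - 5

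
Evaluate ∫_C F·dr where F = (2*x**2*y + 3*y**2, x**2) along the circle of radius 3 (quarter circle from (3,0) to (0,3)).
-36 - 81*pi/8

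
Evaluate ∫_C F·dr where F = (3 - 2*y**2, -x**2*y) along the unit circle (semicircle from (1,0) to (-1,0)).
-10/3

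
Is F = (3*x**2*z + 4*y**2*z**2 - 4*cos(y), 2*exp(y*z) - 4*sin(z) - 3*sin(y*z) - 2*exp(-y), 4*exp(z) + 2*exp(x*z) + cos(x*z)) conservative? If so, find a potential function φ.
No, ∇×F = (-2*y*exp(y*z) + 3*y*cos(y*z) + 4*cos(z), 3*x**2 + 8*y**2*z - 2*z*exp(x*z) + z*sin(x*z), -8*y*z**2 - 4*sin(y)) ≠ 0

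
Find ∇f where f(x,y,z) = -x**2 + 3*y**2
(-2*x, 6*y, 0)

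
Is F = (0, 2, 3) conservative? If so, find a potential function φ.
Yes, F is conservative. φ = 2*y + 3*z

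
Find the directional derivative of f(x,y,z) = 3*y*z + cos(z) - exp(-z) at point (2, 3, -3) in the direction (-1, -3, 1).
sqrt(11)*(sin(3) + exp(3) + 36)/11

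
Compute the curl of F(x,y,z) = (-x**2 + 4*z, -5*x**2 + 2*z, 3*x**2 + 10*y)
(8, 4 - 6*x, -10*x)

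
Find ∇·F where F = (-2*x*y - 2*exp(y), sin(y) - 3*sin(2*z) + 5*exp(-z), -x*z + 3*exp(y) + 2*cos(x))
-x - 2*y + cos(y)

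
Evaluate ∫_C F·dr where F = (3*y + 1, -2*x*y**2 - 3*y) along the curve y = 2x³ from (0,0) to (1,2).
-83/10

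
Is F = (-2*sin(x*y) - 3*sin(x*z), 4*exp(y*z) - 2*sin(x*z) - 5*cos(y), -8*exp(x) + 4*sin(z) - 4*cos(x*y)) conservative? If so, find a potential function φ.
No, ∇×F = (4*x*sin(x*y) + 2*x*cos(x*z) - 4*y*exp(y*z), -3*x*cos(x*z) - 4*y*sin(x*y) + 8*exp(x), 2*x*cos(x*y) - 2*z*cos(x*z)) ≠ 0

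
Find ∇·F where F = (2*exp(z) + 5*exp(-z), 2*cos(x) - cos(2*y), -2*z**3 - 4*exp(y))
-6*z**2 + 2*sin(2*y)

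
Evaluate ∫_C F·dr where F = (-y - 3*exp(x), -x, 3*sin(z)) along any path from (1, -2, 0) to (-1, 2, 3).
-3*cos(3) + 3 + 6*sinh(1)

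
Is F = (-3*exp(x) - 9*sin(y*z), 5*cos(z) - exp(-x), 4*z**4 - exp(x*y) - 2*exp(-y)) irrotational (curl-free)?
No, ∇×F = (-x*exp(x*y) + 5*sin(z) + 2*exp(-y), y*(exp(x*y) - 9*cos(y*z)), 9*z*cos(y*z) + exp(-x))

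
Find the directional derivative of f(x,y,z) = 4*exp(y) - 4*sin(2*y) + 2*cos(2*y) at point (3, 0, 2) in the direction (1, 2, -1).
-4*sqrt(6)/3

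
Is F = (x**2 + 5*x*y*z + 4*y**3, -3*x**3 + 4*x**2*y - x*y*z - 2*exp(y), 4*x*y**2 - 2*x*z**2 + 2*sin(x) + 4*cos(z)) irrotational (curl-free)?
No, ∇×F = (9*x*y, 5*x*y - 4*y**2 + 2*z**2 - 2*cos(x), -9*x**2 + 8*x*y - 5*x*z - 12*y**2 - y*z)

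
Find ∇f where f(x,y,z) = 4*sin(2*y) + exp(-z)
(0, 8*cos(2*y), -exp(-z))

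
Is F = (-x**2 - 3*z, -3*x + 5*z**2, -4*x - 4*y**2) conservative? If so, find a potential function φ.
No, ∇×F = (-8*y - 10*z, 1, -3) ≠ 0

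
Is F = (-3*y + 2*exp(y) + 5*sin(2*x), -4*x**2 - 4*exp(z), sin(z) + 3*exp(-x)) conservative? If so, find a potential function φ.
No, ∇×F = (4*exp(z), 3*exp(-x), -8*x - 2*exp(y) + 3) ≠ 0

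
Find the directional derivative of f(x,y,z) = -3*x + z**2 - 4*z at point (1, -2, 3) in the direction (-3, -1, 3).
15*sqrt(19)/19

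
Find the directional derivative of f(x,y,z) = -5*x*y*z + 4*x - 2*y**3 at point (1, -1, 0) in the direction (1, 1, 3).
13*sqrt(11)/11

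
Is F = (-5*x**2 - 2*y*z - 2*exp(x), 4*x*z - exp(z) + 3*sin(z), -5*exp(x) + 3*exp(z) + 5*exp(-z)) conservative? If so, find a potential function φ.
No, ∇×F = (-4*x + exp(z) - 3*cos(z), -2*y + 5*exp(x), 6*z) ≠ 0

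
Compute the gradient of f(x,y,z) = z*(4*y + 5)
(0, 4*z, 4*y + 5)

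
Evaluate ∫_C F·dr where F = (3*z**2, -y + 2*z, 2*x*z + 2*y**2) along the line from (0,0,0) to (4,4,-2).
-32/3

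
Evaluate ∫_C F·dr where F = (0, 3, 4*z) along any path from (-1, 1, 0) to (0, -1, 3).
12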